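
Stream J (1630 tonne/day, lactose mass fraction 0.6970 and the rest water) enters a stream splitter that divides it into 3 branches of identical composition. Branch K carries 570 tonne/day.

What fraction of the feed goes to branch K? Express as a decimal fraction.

Fraction to K = 570/1630 = 0.3497.

0.350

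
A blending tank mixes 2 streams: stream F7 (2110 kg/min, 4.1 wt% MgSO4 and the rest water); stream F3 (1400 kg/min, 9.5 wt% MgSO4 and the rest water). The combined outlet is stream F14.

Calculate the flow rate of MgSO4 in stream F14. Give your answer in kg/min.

MgSO4 out = MgSO4 in = 2110×0.041 + 1400×0.095 = 219.51 kg/min.

219.5 kg/min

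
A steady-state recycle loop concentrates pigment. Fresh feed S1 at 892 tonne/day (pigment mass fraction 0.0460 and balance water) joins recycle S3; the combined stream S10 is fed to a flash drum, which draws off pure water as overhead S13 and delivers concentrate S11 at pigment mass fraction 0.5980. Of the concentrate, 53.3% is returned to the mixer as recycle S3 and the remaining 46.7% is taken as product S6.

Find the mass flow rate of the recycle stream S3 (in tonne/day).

78.31 tonne/day

Overall pigment balance (none leaves overhead): pigment in fresh feed = pigment in product, i.e. 892×0.046 = (1−0.533)·S11·0.598.
S11 = 41.032/(0.598×0.467) = 146.93 tonne/day.
Recycle S3 = 0.533×146.93 = 78.313 tonne/day.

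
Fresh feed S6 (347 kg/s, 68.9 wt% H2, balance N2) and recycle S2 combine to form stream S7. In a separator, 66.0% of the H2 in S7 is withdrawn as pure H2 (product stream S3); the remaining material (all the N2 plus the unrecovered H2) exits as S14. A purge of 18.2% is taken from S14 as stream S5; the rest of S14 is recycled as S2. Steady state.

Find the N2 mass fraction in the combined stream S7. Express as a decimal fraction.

0.642

N2 enters only via S6 and leaves only via the purge: 347×0.311 = 0.182×(N2 in S14), and the separator passes all N2, so N2 in S7 = N2 in S14 = 592.95 kg/s.
H2 in S7: m_A = 347×0.689 + (1−0.182)·(1−0.660)·m_A, so m_A = 239.08/0.7219 = 331.19 kg/s.
S7 = 331.19 + 592.95 = 924.15 kg/s.
N2 fraction in S7 = 592.95/924.15 = 0.642.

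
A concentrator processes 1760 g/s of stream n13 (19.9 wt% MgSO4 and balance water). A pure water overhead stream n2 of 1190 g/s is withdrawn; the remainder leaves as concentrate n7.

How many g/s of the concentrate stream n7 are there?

570 g/s

Concentrate = 1760 − 1190 = 570 g/s.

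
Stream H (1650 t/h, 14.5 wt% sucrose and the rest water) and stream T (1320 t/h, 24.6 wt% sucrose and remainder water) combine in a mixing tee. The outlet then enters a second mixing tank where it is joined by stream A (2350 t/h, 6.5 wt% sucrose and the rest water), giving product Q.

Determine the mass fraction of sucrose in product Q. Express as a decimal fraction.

0.1347

Overall, product flow = 5320 t/h.
sucrose in = 1650×0.145 + 1320×0.246 + 2350×0.065 = 716.72 t/h.
sucrose fraction in Q = 0.1347.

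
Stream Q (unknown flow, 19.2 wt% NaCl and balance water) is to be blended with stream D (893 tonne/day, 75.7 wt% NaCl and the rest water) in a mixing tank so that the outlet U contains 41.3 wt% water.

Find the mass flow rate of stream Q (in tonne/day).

Let Q be the unknown flow. Total out = 893 + Q.
water balance: 217 + 0.808·Q = 0.413·(893 + Q)
(0.808 − 0.413)·Q = 0.413×893 − 217 = 151.81
Q = 151.81 / 0.395 = 384.33 tonne/day

384.3 tonne/day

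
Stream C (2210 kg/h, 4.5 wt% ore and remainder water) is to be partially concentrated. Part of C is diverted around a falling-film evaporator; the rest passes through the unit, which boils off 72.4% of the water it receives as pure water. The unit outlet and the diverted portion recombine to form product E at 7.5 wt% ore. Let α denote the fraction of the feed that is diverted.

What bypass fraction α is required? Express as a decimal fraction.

0.421

All 2210×0.045 = 99.45 kg/h of ore reaches E, so E = 99.45/0.075 = 1326 kg/h and vapour = 884 kg/h.
The evaporator receives (1−α)·2210 of feed at 0.955 water and removes 0.724 of that water:
0.724×0.955×(1−α)×2210 = 884
(1−α) = 884/1528 = 0.5785;  α = 0.4215.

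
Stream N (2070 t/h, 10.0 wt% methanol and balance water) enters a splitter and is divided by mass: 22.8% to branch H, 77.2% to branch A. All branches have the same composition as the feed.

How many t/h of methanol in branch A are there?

Branch A total = 0.772×2070 = 1598 t/h.
methanol in A = 0.100×1598 = 159.8 t/h.

159.8 t/h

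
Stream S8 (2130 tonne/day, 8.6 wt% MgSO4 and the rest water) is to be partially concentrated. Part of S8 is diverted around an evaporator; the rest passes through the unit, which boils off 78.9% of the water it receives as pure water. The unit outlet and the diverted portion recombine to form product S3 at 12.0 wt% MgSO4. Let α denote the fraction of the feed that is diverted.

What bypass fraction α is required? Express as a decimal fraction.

All 2130×0.086 = 183.18 tonne/day of MgSO4 reaches S3, so S3 = 183.18/0.120 = 1526.5 tonne/day and vapour = 603.5 tonne/day.
The evaporator receives (1−α)·2130 of feed at 0.914 water and removes 0.789 of that water:
0.789×0.914×(1−α)×2130 = 603.5
(1−α) = 603.5/1536 = 0.3929;  α = 0.6071.

0.607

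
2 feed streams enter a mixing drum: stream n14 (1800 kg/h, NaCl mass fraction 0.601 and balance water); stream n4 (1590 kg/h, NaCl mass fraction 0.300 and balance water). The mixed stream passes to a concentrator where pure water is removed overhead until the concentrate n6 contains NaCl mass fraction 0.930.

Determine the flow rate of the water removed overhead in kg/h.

1714 kg/h

NaCl entering = 1800×0.601 + 1590×0.300 = 1558.8 kg/h.
All NaCl reports to n6, so n6 = 1558.8/0.930 = 1676.1 kg/h.
Total feed = 3390 kg/h; overhead = 3390 − 1676.1 = 1713.9 kg/h.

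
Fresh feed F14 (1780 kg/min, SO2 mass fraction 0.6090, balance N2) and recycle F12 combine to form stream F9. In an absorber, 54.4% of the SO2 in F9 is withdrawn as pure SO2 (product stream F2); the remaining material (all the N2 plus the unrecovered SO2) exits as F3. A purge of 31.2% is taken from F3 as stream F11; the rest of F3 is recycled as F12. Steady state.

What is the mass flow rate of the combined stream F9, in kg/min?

3810 kg/min

N2 enters only via F14 and leaves only via the purge: 1780×0.391 = 0.312×(N2 in F3), and the absorber passes all N2, so N2 in F9 = N2 in F3 = 2230.7 kg/min.
SO2 in F9: m_A = 1780×0.609 + (1−0.312)·(1−0.544)·m_A, so m_A = 1084/0.6863 = 1579.6 kg/min.
F9 = 1579.6 + 2230.7 = 3810.3 kg/min.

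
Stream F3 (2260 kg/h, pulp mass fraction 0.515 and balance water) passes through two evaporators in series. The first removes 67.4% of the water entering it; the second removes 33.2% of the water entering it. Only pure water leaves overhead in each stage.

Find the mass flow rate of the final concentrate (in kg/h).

water in feed = 2260×0.485 = 1096.1 kg/h.
After stage 1: water left = (1−0.674)×1096.1 = 357.33; stream total = 1521.2 kg/h.
After stage 2: water left = (1−0.332)×357.33 = 238.7; final concentrate = 1402.6 kg/h.

1403 kg/h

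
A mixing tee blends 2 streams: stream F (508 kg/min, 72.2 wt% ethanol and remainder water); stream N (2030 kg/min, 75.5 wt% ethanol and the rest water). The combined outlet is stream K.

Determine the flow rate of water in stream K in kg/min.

water out = water in = 508×0.278 + 2030×0.245 = 638.57 kg/min.

638.6 kg/min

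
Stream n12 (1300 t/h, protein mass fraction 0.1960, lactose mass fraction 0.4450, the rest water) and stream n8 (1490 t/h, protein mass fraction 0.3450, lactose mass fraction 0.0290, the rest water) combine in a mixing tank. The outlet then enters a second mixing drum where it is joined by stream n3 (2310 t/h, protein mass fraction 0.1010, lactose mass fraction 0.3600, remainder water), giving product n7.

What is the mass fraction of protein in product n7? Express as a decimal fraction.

0.1965

Overall, product flow = 5100 t/h.
protein in = 1300×0.196 + 1490×0.345 + 2310×0.101 = 1002.2 t/h.
protein fraction in n7 = 0.1965.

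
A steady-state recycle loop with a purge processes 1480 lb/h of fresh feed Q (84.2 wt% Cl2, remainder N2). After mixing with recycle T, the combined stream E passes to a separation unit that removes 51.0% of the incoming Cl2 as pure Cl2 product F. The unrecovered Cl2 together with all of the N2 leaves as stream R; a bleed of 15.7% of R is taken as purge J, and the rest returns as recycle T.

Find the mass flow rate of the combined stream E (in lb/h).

N2 enters only via Q and leaves only via the purge: 1480×0.158 = 0.157×(N2 in R), and the separation unit passes all N2, so N2 in E = N2 in R = 1489.4 lb/h.
Cl2 in E: m_A = 1480×0.842 + (1−0.157)·(1−0.510)·m_A, so m_A = 1246.2/0.5869 = 2123.2 lb/h.
E = 2123.2 + 1489.4 = 3612.6 lb/h.

3613 lb/h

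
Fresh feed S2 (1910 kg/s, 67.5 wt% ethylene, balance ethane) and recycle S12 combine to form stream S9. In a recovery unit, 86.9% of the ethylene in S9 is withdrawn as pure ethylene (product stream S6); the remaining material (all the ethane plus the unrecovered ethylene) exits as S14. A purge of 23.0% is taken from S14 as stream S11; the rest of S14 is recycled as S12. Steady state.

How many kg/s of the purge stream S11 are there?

664 kg/s

ethane enters only via S2 and leaves only via the purge: 1910×0.325 = 0.230×(ethane in S14), and the recovery unit passes all ethane, so ethane in S9 = ethane in S14 = 2698.9 kg/s.
ethylene in S9: m_A = 1910×0.675 + (1−0.230)·(1−0.869)·m_A, so m_A = 1289.2/0.8991 = 1433.9 kg/s.
S14 = (1−0.869)×1433.9 + 2698.9 = 2886.8 kg/s.
Purge S11 = 0.230×2886.8 = 663.95 kg/s.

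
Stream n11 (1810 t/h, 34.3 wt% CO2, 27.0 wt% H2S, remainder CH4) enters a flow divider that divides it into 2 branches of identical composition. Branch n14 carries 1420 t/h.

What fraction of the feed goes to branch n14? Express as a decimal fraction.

Fraction to n14 = 1420/1810 = 0.7845.

0.785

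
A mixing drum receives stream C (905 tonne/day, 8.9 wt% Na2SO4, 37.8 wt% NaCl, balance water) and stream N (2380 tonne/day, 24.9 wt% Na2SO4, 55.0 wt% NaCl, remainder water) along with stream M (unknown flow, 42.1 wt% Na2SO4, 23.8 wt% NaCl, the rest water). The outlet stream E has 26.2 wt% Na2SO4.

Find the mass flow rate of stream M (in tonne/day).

1179 tonne/day

Let M be the unknown flow. Total out = 3285 + M.
Na2SO4 balance: 673.16 + 0.421·M = 0.262·(3285 + M)
(0.421 − 0.262)·M = 0.262×3285 − 673.16 = 187.51
M = 187.51 / 0.159 = 1179.3 tonne/day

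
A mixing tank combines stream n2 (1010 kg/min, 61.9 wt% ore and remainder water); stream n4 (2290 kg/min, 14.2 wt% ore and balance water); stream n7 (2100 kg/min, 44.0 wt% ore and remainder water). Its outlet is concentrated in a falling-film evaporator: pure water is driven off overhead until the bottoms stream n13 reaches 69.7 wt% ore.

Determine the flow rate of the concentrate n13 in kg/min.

2689 kg/min

ore entering = 1010×0.619 + 2290×0.142 + 2100×0.440 = 1874.4 kg/min.
All ore reports to n13, so n13 = 1874.4/0.697 = 2689.2 kg/min.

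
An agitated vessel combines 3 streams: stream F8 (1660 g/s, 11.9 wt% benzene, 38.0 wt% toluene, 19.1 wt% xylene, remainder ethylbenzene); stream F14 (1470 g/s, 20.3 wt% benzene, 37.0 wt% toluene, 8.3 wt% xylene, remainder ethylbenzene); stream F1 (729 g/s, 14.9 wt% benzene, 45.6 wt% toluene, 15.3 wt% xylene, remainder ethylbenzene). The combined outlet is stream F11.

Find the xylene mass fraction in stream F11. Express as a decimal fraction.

Total flow out = 1660 + 1470 + 729 = 3859 g/s.
xylene in = 1660×0.191 + 1470×0.083 + 729×0.153 = 550.61 g/s.
xylene mass fraction in F11 = 550.61/3859 = 0.1427.

0.1427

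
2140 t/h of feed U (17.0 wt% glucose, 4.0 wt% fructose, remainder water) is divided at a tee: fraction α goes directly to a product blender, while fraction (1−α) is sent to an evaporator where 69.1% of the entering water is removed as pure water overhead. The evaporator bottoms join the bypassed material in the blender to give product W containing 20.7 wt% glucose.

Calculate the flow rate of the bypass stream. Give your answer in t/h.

1439 t/h

All 2140×0.170 = 363.8 t/h of glucose reaches W, so W = 363.8/0.207 = 1757.5 t/h and vapour = 382.51 t/h.
The evaporator receives (1−α)·2140 of feed at 0.790 water and removes 0.691 of that water:
0.691×0.790×(1−α)×2140 = 382.51
(1−α) = 382.51/1168.2 = 0.3274;  α = 0.6726.
Bypass flow = 0.6726×2140 = 1439.3 t/h.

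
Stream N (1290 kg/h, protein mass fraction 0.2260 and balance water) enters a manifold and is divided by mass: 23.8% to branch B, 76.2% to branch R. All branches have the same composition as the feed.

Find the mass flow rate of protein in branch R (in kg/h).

Branch R total = 0.762×1290 = 982.98 kg/h.
protein in R = 0.226×982.98 = 222.15 kg/h.

222.2 kg/h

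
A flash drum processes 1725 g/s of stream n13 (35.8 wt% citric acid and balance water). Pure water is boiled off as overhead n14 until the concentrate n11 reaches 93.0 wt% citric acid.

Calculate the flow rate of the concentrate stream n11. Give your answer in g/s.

citric acid is conserved: 1725×0.358 = 617.55 g/s all reports to the concentrate.
Concentrate = 617.55/(target fraction) = 664.03 g/s.

664 g/s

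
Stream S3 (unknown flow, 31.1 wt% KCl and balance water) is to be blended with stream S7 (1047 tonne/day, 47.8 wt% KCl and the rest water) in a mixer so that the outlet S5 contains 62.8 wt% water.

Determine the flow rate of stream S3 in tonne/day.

1819 tonne/day

Let S3 be the unknown flow. Total out = 1047 + S3.
water balance: 546.53 + 0.689·S3 = 0.628·(1047 + S3)
(0.689 − 0.628)·S3 = 0.628×1047 − 546.53 = 110.98
S3 = 110.98 / 0.061 = 1819.4 tonne/day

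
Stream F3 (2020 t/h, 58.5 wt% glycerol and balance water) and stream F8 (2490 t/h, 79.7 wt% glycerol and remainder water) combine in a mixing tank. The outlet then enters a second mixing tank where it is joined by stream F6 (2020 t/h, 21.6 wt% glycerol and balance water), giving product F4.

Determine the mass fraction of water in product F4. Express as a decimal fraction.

Overall, product flow = 6530 t/h.
water in = 2020×0.415 + 2490×0.203 + 2020×0.784 = 2927.4 t/h.
water fraction in F4 = 0.448.

0.448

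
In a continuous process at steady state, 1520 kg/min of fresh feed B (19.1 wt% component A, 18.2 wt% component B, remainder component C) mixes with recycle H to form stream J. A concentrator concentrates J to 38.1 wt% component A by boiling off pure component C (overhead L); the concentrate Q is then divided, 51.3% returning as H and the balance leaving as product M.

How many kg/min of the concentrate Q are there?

Overall component A balance (none leaves overhead): component A in fresh feed = component A in product, i.e. 1520×0.191 = (1−0.513)·Q·0.381.
Q = 290.32/(0.381×0.487) = 1564.7 kg/min.

1565 kg/min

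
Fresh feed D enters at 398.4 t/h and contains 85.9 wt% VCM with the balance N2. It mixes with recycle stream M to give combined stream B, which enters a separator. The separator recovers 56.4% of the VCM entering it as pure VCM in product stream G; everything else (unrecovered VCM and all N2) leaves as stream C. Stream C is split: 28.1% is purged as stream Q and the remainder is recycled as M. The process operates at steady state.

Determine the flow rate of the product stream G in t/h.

VCM in B: m_A = 398.4×0.859 + (1−0.281)·(1−0.564)·m_A, so m_A = 342.23/0.6865 = 498.5 t/h.
Product G = 0.564×498.5 = 281.15 t/h.

281.2 t/h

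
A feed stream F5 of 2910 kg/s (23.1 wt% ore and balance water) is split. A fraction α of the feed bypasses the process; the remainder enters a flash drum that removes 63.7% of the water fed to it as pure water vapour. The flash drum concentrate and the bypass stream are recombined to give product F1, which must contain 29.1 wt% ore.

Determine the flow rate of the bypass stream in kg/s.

All 2910×0.231 = 672.21 kg/s of ore reaches F1, so F1 = 672.21/0.291 = 2310 kg/s and vapour = 600 kg/s.
The evaporator receives (1−α)·2910 of feed at 0.769 water and removes 0.637 of that water:
0.637×0.769×(1−α)×2910 = 600
(1−α) = 600/1425.5 = 0.4209;  α = 0.5791.
Bypass flow = 0.5791×2910 = 1685.1 kg/s.

1685 kg/s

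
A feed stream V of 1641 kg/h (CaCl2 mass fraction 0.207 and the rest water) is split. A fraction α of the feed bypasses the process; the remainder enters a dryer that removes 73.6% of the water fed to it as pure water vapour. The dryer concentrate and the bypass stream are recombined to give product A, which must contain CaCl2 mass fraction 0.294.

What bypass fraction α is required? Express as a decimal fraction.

0.493

All 1641×0.207 = 339.69 kg/h of CaCl2 reaches A, so A = 339.69/0.294 = 1155.4 kg/h and vapour = 485.6 kg/h.
The evaporator receives (1−α)·1641 of feed at 0.793 water and removes 0.736 of that water:
0.736×0.793×(1−α)×1641 = 485.6
(1−α) = 485.6/957.77 = 0.5070;  α = 0.4930.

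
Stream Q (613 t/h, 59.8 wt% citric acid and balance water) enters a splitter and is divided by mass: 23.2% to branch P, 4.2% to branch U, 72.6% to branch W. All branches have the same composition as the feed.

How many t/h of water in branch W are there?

Branch W total = 0.726×613 = 445.04 t/h.
water in W = 0.402×445.04 = 178.91 t/h.

178.9 t/h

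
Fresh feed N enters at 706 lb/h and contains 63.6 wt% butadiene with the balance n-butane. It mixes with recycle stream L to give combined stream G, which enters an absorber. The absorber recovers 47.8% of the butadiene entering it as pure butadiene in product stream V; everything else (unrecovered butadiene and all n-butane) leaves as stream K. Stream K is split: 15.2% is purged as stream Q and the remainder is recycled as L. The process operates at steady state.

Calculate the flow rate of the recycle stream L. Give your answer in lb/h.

n-butane enters only via N and leaves only via the purge: 706×0.364 = 0.152×(n-butane in K), and the absorber passes all n-butane, so n-butane in G = n-butane in K = 1690.7 lb/h.
butadiene in G: m_A = 706×0.636 + (1−0.152)·(1−0.478)·m_A, so m_A = 449.02/0.5573 = 805.64 lb/h.
K = (1−0.478)×805.64 + 1690.7 = 2111.2 lb/h.
Recycle L = (1−0.152)×2111.2 = 1790.3 lb/h.

1790 lb/h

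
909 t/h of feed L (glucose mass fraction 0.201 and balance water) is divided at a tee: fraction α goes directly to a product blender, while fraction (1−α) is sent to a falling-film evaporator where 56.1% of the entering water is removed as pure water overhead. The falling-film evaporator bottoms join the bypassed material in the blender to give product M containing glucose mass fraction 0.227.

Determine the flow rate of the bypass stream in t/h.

676.7 t/h

All 909×0.201 = 182.71 t/h of glucose reaches M, so M = 182.71/0.227 = 804.89 t/h and vapour = 104.11 t/h.
The evaporator receives (1−α)·909 of feed at 0.799 water and removes 0.561 of that water:
0.561×0.799×(1−α)×909 = 104.11
(1−α) = 104.11/407.45 = 0.2555;  α = 0.7445.
Bypass flow = 0.7445×909 = 676.73 t/h.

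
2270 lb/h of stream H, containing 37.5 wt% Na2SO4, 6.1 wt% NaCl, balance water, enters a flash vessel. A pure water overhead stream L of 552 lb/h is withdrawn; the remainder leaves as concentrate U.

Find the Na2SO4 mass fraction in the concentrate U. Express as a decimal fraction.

0.495

Na2SO4 is not removed: 2270×0.375 = 851.25 lb/h of Na2SO4 enters U.
Concentrate = 2270 − 552 = 1718 lb/h.
Mass fraction = 851.25/1718 = 0.495.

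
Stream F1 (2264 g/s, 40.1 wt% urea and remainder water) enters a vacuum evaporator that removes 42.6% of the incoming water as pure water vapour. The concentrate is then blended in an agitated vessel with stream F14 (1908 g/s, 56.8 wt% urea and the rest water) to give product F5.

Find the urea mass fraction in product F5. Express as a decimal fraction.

0.554

Vapour removed = 0.426×0.599×2264 = 577.71 g/s; concentrate = 1686.3 g/s.
urea reaching the mixer = 907.86 (from concentrate) + 1908×0.568 = 1991.6 g/s.
Product flow = 1686.3 + 1908 = 3594.3 g/s; urea fraction = 0.554.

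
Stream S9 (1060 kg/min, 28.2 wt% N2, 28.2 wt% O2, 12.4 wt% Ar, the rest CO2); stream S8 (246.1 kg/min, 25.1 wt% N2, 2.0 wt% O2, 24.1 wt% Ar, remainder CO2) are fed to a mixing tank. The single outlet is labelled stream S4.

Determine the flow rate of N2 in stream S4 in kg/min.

360.7 kg/min

N2 out = N2 in = 1060×0.282 + 246.1×0.251 = 360.69 kg/min.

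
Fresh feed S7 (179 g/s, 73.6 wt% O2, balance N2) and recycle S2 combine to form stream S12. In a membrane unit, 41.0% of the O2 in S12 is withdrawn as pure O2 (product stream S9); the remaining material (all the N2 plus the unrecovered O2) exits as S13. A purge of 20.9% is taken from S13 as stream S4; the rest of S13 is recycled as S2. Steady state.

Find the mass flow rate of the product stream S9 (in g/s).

101.3 g/s

O2 in S12: m_A = 179×0.736 + (1−0.209)·(1−0.410)·m_A, so m_A = 131.74/0.5333 = 247.03 g/s.
Product S9 = 0.410×247.03 = 101.28 g/s.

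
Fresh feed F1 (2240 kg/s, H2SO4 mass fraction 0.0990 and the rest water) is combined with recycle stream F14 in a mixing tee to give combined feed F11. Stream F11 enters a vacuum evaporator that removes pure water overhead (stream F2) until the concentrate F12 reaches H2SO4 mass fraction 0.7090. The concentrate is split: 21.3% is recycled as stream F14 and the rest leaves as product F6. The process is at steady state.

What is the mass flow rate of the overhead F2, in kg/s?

1927 kg/s

Overall H2SO4 balance (none leaves overhead): H2SO4 in fresh feed = H2SO4 in product, i.e. 2240×0.099 = (1−0.213)·F12·0.709.
F12 = 221.76/(0.709×0.787) = 397.43 kg/s.
Recycle F14 = 0.213×397.43 = 84.653 kg/s.
Combined feed F11 = 2240 + 84.653 = 2324.7 kg/s.
Overhead F2 = F11 − F12 = 2324.7 − 397.43 = 1927.2 kg/s.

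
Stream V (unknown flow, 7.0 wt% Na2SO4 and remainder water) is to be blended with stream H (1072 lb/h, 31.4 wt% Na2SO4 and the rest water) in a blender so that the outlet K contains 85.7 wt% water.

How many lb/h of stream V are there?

Let V be the unknown flow. Total out = 1072 + V.
water balance: 735.39 + 0.930·V = 0.857·(1072 + V)
(0.930 − 0.857)·V = 0.857×1072 − 735.39 = 183.31
V = 183.31 / 0.073 = 2511.1 lb/h

2511 lb/h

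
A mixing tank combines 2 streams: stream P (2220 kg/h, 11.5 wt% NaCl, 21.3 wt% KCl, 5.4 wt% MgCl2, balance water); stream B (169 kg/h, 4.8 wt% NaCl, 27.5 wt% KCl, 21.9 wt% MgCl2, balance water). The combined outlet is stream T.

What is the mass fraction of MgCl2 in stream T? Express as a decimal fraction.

Total flow out = 2220 + 169 = 2389 kg/h.
MgCl2 in = 2220×0.054 + 169×0.219 = 156.89 kg/h.
MgCl2 mass fraction in T = 156.89/2389 = 0.066.

0.066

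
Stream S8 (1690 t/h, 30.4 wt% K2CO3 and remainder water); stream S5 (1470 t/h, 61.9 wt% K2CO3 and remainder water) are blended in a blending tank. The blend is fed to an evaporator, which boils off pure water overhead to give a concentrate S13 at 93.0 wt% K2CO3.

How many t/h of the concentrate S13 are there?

K2CO3 entering = 1690×0.304 + 1470×0.619 = 1423.7 t/h.
All K2CO3 reports to S13, so S13 = 1423.7/0.930 = 1530.8 t/h.

1531 t/h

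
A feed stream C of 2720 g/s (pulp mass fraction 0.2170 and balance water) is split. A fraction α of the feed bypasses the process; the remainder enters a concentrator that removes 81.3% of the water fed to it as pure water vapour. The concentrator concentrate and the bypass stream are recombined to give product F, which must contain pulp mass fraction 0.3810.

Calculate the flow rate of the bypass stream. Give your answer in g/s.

All 2720×0.217 = 590.24 g/s of pulp reaches F, so F = 590.24/0.381 = 1549.2 g/s and vapour = 1170.8 g/s.
The evaporator receives (1−α)·2720 of feed at 0.783 water and removes 0.813 of that water:
0.813×0.783×(1−α)×2720 = 1170.8
(1−α) = 1170.8/1731.5 = 0.6762;  α = 0.3238.
Bypass flow = 0.3238×2720 = 880.77 g/s.

880.8 g/s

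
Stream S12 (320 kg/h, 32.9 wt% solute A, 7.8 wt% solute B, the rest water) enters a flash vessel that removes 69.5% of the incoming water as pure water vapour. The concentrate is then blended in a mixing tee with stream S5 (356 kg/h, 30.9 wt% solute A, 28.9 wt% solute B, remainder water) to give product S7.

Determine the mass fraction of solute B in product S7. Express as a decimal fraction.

0.2350

Vapour removed = 0.695×0.593×320 = 131.88 kg/h; concentrate = 188.12 kg/h.
solute B reaching the mixer = 24.96 (from concentrate) + 356×0.289 = 127.84 kg/h.
Product flow = 188.12 + 356 = 544.12 kg/h; solute B fraction = 0.2350.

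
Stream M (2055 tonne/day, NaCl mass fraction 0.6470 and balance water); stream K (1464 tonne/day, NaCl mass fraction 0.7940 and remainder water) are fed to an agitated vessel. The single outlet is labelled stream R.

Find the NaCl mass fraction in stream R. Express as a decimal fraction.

0.7082

Total flow out = 2055 + 1464 = 3519 tonne/day.
NaCl in = 2055×0.647 + 1464×0.794 = 2492 tonne/day.
NaCl mass fraction in R = 2492/3519 = 0.7082.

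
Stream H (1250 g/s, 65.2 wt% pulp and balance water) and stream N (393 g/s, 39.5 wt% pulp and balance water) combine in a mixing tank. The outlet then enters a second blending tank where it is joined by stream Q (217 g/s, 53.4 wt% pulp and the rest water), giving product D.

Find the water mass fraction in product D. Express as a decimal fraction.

Overall, product flow = 1860 g/s.
water in = 1250×0.348 + 393×0.605 + 217×0.466 = 773.89 g/s.
water fraction in D = 0.416.

0.416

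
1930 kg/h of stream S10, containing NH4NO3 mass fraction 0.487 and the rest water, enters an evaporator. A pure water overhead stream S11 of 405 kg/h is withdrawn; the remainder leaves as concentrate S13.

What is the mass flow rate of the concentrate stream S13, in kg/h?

1525 kg/h

Concentrate = 1930 − 405 = 1525 kg/h.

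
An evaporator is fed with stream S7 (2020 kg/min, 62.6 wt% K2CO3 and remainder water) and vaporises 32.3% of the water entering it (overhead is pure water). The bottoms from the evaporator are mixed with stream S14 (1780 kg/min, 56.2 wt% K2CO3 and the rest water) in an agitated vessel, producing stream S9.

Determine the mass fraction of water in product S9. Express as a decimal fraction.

0.363

Vapour removed = 0.323×0.374×2020 = 244.02 kg/min; concentrate = 1776 kg/min.
water reaching the mixer = 511.46 (from concentrate) + 1780×0.438 = 1291.1 kg/min.
Product flow = 1776 + 1780 = 3556 kg/min; water fraction = 0.363.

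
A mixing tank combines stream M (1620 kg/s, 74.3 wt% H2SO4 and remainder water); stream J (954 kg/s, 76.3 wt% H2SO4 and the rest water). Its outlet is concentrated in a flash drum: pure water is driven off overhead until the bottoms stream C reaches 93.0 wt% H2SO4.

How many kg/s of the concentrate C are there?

2077 kg/s

H2SO4 entering = 1620×0.743 + 954×0.763 = 1931.6 kg/s.
All H2SO4 reports to C, so C = 1931.6/0.930 = 2076.9 kg/s.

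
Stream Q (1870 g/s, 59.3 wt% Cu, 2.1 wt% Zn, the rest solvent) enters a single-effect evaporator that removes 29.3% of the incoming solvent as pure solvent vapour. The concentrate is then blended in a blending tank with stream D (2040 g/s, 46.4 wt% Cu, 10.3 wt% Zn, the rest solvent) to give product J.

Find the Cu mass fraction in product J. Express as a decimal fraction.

0.5558

Vapour removed = 0.293×0.386×1870 = 211.49 g/s; concentrate = 1658.5 g/s.
Cu reaching the mixer = 1108.9 (from concentrate) + 2040×0.464 = 2055.5 g/s.
Product flow = 1658.5 + 2040 = 3698.5 g/s; Cu fraction = 0.5558.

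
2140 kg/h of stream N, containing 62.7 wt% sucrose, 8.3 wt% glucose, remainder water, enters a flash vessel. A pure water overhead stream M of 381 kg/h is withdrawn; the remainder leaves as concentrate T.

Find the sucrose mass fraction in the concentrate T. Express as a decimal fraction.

0.7628

sucrose is not removed: 2140×0.627 = 1341.8 kg/h of sucrose enters T.
Concentrate = 2140 − 381 = 1759 kg/h.
Mass fraction = 1341.8/1759 = 0.7628.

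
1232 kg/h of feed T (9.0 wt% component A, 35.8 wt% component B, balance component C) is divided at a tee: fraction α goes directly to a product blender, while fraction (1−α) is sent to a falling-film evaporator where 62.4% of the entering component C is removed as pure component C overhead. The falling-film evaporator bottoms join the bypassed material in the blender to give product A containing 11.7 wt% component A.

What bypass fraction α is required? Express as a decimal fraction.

All 1232×0.090 = 110.88 kg/h of component A reaches A, so A = 110.88/0.117 = 947.69 kg/h and vapour = 284.31 kg/h.
The evaporator receives (1−α)·1232 of feed at 0.552 component C and removes 0.624 of that component C:
0.624×0.552×(1−α)×1232 = 284.31
(1−α) = 284.31/424.36 = 0.6700;  α = 0.3300.

0.330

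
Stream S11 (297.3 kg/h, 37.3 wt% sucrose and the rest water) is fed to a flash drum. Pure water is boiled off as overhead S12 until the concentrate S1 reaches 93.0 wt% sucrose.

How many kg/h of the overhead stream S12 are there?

178.1 kg/h

sucrose is conserved: 297.3×0.373 = 110.89 kg/h all reports to the concentrate.
Concentrate = 110.89/(target fraction) = 119.24 kg/h.
Overhead = 297.3 − 119.24 = 178.06 kg/h.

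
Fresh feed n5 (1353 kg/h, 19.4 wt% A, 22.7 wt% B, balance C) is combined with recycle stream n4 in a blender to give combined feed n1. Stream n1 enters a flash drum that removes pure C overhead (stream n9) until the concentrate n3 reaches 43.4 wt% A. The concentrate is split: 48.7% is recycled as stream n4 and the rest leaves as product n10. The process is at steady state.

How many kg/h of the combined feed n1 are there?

1927 kg/h

Overall A balance (none leaves overhead): A in fresh feed = A in product, i.e. 1353×0.194 = (1−0.487)·n3·0.434.
n3 = 262.48/(0.434×0.513) = 1178.9 kg/h.
Recycle n4 = 0.487×1178.9 = 574.14 kg/h.
Combined feed n1 = 1353 + 574.14 = 1927.1 kg/h.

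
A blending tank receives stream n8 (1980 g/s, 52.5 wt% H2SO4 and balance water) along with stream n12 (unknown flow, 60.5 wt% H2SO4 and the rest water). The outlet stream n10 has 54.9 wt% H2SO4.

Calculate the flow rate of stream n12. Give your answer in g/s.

Let n12 be the unknown flow. Total out = 1980 + n12.
H2SO4 balance: 1039.5 + 0.605·n12 = 0.549·(1980 + n12)
(0.605 − 0.549)·n12 = 0.549×1980 − 1039.5 = 47.52
n12 = 47.52 / 0.056 = 848.57 g/s

848.6 g/s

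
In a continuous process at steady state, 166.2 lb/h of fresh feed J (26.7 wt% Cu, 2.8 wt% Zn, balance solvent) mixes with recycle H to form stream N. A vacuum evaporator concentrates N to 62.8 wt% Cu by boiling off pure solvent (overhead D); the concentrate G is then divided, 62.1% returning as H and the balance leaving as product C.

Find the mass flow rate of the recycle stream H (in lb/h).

115.8 lb/h

Overall Cu balance (none leaves overhead): Cu in fresh feed = Cu in product, i.e. 166.2×0.267 = (1−0.621)·G·0.628.
G = 44.375/(0.628×0.379) = 186.44 lb/h.
Recycle H = 0.621×186.44 = 115.78 lb/h.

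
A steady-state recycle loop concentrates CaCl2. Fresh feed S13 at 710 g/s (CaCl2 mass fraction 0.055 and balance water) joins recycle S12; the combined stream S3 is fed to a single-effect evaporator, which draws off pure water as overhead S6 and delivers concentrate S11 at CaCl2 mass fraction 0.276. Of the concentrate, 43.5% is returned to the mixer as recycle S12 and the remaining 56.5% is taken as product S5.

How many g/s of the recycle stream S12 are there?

108.9 g/s

Overall CaCl2 balance (none leaves overhead): CaCl2 in fresh feed = CaCl2 in product, i.e. 710×0.055 = (1−0.435)·S11·0.276.
S11 = 39.05/(0.276×0.565) = 250.42 g/s.
Recycle S12 = 0.435×250.42 = 108.93 g/s.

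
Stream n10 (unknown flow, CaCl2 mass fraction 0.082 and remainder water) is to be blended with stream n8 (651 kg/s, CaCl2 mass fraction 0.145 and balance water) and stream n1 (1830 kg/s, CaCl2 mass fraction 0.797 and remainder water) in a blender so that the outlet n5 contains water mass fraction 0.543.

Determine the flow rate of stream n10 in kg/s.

Let n10 be the unknown flow. Total out = 2481 + n10.
water balance: 928.1 + 0.918·n10 = 0.543·(2481 + n10)
(0.918 − 0.543)·n10 = 0.543×2481 − 928.1 = 419.09
n10 = 419.09 / 0.375 = 1117.6 kg/s

1118 kg/s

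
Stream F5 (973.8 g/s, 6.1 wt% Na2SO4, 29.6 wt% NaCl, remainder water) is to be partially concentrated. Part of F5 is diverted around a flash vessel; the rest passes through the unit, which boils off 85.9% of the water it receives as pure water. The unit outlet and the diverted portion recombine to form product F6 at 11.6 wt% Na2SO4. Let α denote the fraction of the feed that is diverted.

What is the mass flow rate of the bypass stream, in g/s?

All 973.8×0.061 = 59.402 g/s of Na2SO4 reaches F6, so F6 = 59.402/0.116 = 512.08 g/s and vapour = 461.72 g/s.
The evaporator receives (1−α)·973.8 of feed at 0.643 water and removes 0.859 of that water:
0.859×0.643×(1−α)×973.8 = 461.72
(1−α) = 461.72/537.87 = 0.8584;  α = 0.1416.
Bypass flow = 0.1416×973.8 = 137.87 g/s.

137.9 g/s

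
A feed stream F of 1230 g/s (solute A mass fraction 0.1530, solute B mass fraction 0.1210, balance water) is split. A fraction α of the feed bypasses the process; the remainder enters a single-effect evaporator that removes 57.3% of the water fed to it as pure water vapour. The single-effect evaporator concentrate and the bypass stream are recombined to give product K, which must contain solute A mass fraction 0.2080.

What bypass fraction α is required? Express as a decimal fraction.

All 1230×0.153 = 188.19 g/s of solute A reaches K, so K = 188.19/0.208 = 904.76 g/s and vapour = 325.24 g/s.
The evaporator receives (1−α)·1230 of feed at 0.726 water and removes 0.573 of that water:
0.573×0.726×(1−α)×1230 = 325.24
(1−α) = 325.24/511.68 = 0.6356;  α = 0.3644.

0.364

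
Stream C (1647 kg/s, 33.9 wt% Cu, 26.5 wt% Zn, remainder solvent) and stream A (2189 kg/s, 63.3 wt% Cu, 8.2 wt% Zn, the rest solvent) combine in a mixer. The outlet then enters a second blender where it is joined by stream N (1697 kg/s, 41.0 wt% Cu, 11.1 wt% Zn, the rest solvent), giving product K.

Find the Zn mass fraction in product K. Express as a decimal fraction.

Overall, product flow = 5533 kg/s.
Zn in = 1647×0.265 + 2189×0.082 + 1697×0.111 = 804.32 kg/s.
Zn fraction in K = 0.1454.

0.1454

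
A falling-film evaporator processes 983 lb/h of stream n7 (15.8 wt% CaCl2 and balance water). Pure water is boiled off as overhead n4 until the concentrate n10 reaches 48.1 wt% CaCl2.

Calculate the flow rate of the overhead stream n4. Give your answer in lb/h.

CaCl2 is conserved: 983×0.158 = 155.31 lb/h all reports to the concentrate.
Concentrate = 155.31/(target fraction) = 322.9 lb/h.
Overhead = 983 − 322.9 = 660.1 lb/h.

660.1 lb/h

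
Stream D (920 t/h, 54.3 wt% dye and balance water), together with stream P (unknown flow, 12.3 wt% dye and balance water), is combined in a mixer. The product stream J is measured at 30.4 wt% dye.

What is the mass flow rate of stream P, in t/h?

Let P be the unknown flow. Total out = 920 + P.
dye balance: 499.56 + 0.123·P = 0.304·(920 + P)
(0.123 − 0.304)·P = 0.304×920 − 499.56 = -219.88
P = -219.88 / -0.181 = 1214.8 t/h

1215 t/h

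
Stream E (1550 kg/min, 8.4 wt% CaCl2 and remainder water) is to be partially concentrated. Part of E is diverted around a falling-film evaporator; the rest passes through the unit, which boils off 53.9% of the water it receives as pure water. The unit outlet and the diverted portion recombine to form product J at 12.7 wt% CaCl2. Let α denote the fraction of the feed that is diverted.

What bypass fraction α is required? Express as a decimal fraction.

0.314

All 1550×0.084 = 130.2 kg/min of CaCl2 reaches J, so J = 130.2/0.127 = 1025.2 kg/min and vapour = 524.8 kg/min.
The evaporator receives (1−α)·1550 of feed at 0.916 water and removes 0.539 of that water:
0.539×0.916×(1−α)×1550 = 524.8
(1−α) = 524.8/765.27 = 0.6858;  α = 0.3142.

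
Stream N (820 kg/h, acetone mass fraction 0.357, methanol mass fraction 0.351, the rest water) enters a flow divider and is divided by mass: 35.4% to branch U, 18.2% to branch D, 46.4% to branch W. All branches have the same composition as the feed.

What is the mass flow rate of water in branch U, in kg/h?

Branch U total = 0.354×820 = 290.28 kg/h.
water in U = 0.292×290.28 = 84.762 kg/h.

84.76 kg/h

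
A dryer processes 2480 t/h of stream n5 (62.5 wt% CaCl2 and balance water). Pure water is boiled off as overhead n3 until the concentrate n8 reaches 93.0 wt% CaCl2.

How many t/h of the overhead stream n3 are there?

813.3 t/h

CaCl2 is conserved: 2480×0.625 = 1550 t/h all reports to the concentrate.
Concentrate = 1550/(target fraction) = 1666.7 t/h.
Overhead = 2480 − 1666.7 = 813.33 t/h.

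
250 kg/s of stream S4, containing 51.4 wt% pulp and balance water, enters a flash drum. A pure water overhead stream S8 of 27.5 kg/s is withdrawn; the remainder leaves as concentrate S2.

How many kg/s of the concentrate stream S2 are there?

222.5 kg/s

Concentrate = 250 − 27.5 = 222.5 kg/s.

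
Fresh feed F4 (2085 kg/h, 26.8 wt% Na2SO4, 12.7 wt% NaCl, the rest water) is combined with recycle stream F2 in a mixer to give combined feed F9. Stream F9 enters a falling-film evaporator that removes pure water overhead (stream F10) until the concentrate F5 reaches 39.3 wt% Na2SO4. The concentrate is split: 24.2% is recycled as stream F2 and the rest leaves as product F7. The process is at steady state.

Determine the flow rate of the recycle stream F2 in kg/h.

453.9 kg/h

Overall Na2SO4 balance (none leaves overhead): Na2SO4 in fresh feed = Na2SO4 in product, i.e. 2085×0.268 = (1−0.242)·F5·0.393.
F5 = 558.78/(0.393×0.758) = 1875.8 kg/h.
Recycle F2 = 0.242×1875.8 = 453.94 kg/h.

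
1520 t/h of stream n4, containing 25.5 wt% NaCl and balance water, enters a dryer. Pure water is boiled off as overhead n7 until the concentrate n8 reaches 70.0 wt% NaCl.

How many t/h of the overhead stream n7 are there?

NaCl is conserved: 1520×0.255 = 387.6 t/h all reports to the concentrate.
Concentrate = 387.6/(target fraction) = 553.71 t/h.
Overhead = 1520 − 553.71 = 966.29 t/h.

966.3 t/h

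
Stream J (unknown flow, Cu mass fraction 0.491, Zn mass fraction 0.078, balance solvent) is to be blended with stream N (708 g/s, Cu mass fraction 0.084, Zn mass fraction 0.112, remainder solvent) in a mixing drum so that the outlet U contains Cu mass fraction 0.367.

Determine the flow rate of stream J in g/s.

Let J be the unknown flow. Total out = 708 + J.
Cu balance: 59.472 + 0.491·J = 0.367·(708 + J)
(0.491 − 0.367)·J = 0.367×708 − 59.472 = 200.36
J = 200.36 / 0.124 = 1615.8 g/s

1616 g/s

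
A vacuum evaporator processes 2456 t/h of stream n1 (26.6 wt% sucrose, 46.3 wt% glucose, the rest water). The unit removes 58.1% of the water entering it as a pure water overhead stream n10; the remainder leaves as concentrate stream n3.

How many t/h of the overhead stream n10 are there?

386.7 t/h

water entering = 2456×0.271 = 665.58 t/h; overhead removed = 0.581×665.58 = 386.7 t/h.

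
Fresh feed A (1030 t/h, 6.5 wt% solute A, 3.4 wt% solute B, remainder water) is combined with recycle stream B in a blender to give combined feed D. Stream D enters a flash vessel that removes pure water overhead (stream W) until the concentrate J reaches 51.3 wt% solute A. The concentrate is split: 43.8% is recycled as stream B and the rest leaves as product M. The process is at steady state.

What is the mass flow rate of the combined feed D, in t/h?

Overall solute A balance (none leaves overhead): solute A in fresh feed = solute A in product, i.e. 1030×0.065 = (1−0.438)·J·0.513.
J = 66.95/(0.513×0.562) = 232.22 t/h.
Recycle B = 0.438×232.22 = 101.71 t/h.
Combined feed D = 1030 + 101.71 = 1131.7 t/h.

1132 t/h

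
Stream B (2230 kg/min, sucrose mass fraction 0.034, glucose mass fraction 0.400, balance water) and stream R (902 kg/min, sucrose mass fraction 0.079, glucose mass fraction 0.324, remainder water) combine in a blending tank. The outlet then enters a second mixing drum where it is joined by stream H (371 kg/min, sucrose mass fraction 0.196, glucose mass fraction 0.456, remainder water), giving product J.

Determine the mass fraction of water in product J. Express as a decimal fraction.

Overall, product flow = 3503 kg/min.
water in = 2230×0.566 + 902×0.597 + 371×0.348 = 1929.8 kg/min.
water fraction in J = 0.551.

0.551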